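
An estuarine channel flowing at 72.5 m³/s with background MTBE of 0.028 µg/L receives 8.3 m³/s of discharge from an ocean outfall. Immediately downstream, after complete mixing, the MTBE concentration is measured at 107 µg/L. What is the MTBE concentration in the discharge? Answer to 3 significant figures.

1040 µg/L

Mass balance: 72.50·0.02800 + 8.300·Cₑ = 80.80·107.0
→ Cₑ = (80.80·107.0 − 72.50·0.02800) / 8.300 = 1041 µg/L.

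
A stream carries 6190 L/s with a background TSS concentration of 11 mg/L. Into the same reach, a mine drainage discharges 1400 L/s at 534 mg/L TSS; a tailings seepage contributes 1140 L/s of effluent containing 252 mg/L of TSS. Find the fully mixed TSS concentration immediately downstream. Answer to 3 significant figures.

126 mg/L

After mixing, C = (6190·11.00 + 1400·534.0 + 1140·252.0) / 8730 = 1103000/8730 = 126.3 mg/L.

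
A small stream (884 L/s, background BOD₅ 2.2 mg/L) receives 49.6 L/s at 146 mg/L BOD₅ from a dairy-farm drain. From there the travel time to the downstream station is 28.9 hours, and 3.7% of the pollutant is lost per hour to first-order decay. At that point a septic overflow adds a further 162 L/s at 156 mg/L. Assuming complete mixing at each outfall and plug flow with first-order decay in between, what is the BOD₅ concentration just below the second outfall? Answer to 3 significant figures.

Conservation of mass: C = (884.0·2.200 + 49.60·146.0) / 933.6 = 9186/933.6 = 9.840 mg/L; combined flow 933.6 L/s.
3.7%/h lost → k = −ln(1 − 0.037) = 0.03770 h⁻¹.
First-order decay: C = 9.840·exp(−k·t) = 9.840·0.3364 = 3.310 mg/L.
Second outfall: C = (933.6·3.310 + 162.0·156.0)/1096 = 25.89 mg/L.

25.9 mg/L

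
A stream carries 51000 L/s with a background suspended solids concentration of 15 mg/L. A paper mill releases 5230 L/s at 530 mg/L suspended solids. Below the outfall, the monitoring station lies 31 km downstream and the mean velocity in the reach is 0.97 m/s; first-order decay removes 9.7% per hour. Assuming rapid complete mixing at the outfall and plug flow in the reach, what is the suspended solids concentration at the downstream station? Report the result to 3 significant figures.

25.4 mg/L

Mass balance: C = (51000·15.00 + 5230·530.0) / 56230 = 3537000/56230 = 62.90 mg/L.
Travel time t = 31·1000 / 0.97 = 31960 s = 8.877 h.
9.7%/h lost → k = −ln(1 − 0.097) = 0.1020 h⁻¹.
After decay, C = 62.90 × e^(−kt) = 62.90 × 0.4042 = 25.43 mg/L.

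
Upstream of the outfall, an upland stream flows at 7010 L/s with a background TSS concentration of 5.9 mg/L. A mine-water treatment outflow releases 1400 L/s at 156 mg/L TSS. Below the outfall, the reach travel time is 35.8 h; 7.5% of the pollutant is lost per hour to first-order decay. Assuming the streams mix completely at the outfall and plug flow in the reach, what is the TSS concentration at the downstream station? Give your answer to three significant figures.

1.90 mg/L

After mixing, C = (7010·5.900 + 1400·156.0) / 8410 = 259800/8410 = 30.89 mg/L.
7.5%/h lost → k = −ln(1 − 0.075) = 0.07796 h⁻¹.
Decay over the reach: 30.89·exp(−kt) = 30.89·0.06136 = 1.895 mg/L.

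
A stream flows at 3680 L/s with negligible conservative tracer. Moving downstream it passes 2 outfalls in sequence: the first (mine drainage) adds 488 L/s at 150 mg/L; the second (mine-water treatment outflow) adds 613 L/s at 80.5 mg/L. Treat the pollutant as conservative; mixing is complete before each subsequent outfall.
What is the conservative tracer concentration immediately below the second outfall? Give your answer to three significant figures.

25.6 mg/L

After outfall 1: Q = 3680 + 488.0 = 4168 L/s; C = (3680·0 + 488.0·150.0)/4168 = 17.56 mg/L.
After outfall 2: Q = 4168 + 613.0 = 4781 L/s; C = (4168·17.56 + 613.0·80.50)/4781 = 25.63 mg/L.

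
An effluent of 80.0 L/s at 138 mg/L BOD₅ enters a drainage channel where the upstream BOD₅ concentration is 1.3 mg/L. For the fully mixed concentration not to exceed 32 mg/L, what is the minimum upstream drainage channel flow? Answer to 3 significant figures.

Set C_mix = 32: (Q·1.300 + 80.00·138.0) / (Q + 80.00) = 32
→ Q = 80.00·(138.0 − 32)/(32 − 1.300) = 276.2 L/s.

276 L/s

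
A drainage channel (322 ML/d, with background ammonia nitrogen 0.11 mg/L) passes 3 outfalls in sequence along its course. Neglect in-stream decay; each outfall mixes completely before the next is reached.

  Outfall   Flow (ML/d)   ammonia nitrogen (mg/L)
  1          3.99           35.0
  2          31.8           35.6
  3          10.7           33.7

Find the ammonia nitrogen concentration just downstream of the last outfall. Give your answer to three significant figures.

4.53 mg/L

Outfall 1: combined Q = 326.0 ML/d; C = (322.0·0.1100 + 3.990·35.00)/326.0 = 0.5370 mg/L.
Outfall 2: combined Q = 357.8 ML/d; C = (326.0·0.5370 + 31.80·35.60)/357.8 = 3.653 mg/L.
Outfall 3: combined Q = 368.5 ML/d; C = (357.8·3.653 + 10.70·33.70)/368.5 = 4.526 mg/L.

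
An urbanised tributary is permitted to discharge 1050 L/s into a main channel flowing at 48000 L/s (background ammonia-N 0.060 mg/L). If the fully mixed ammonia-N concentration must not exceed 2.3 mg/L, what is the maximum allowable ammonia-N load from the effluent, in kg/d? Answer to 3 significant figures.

Mass balance at the limit: 48000·0.06000 + 1050·Cₑ = 49050·2.3 → Cₑ = 104.7 mg/L.
1050 L/s = 1.050 m³/s. Load = 1.050 m³/s × 104.7 g/m³ × 86 400 s/d = 9498 kg/d.

9500 kg/d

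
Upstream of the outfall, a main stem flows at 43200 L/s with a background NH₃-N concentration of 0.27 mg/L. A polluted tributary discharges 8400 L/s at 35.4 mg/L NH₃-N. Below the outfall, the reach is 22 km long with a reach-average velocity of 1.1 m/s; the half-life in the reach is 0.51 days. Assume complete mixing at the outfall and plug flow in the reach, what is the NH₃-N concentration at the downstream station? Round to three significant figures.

4.37 mg/L

Flow-weighted average: C = (43200·0.2700 + 8400·35.40) / 51600 = 309000/51600 = 5.989 mg/L.
Travel time t = 22·1000 / 1.1 = 20000 s = 5.556 h.
Half-life 0.51 d → k = ln 2 / 0.51 = 1.359 d⁻¹.
First-order decay: C = 5.989·exp(−k·t) = 5.989·0.7301 = 4.372 mg/L.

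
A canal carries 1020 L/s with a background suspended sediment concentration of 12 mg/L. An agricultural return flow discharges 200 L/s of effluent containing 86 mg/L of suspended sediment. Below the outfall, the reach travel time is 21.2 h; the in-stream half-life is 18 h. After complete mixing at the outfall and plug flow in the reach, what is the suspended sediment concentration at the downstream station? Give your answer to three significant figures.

After mixing, C = (1020·12.00 + 200.0·86.00) / 1220 = 29440/1220 = 24.13 mg/L.
Half-life 18 h → k = ln 2 / 18 = 0.03851 h⁻¹ = 0.9242 d⁻¹.
Applying C = C₀e^(−kt): 24.13 × 0.4420 = 10.67 mg/L.

10.7 mg/L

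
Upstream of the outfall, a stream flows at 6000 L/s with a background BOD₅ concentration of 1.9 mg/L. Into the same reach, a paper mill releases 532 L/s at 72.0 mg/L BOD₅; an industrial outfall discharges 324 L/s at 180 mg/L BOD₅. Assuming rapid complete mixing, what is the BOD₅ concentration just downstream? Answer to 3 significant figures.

15.8 mg/L

Mass balance: C = (6000·1.900 + 532.0·72.00 + 324.0·180.0) / 6856 = 108000/6856 = 15.76 mg/L.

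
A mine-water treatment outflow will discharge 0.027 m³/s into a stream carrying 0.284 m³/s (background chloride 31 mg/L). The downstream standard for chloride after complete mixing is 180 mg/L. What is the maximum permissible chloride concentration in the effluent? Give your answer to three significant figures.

At the limit, (Qr·Cr + Qe·Cₑ)/(Qr + Qe) = 180:
Cₑ = (0.3110·180 − 0.2840·31.00) / 0.02700 = 1747 mg/L.

1750 mg/L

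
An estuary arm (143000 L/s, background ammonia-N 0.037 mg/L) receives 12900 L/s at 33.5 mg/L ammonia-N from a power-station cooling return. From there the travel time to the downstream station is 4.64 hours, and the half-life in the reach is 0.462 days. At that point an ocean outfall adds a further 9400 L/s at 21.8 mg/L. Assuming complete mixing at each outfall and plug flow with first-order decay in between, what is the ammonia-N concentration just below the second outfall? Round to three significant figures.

3.22 mg/L

Mixed concentration C = ΣQC/ΣQ = (143000·0.03700 + 12900·33.50) / 155900 = 437400/155900 = 2.806 mg/L; combined flow 155900 L/s.
Half-life 0.462 d → k = ln 2 / 0.462 = 1.500 d⁻¹.
First-order decay: C = 2.806·exp(−k·t) = 2.806·0.7482 = 2.099 mg/L.
At the second outfall, C = (155900·2.099 + 9400·21.80) / (155900 + 9400) = 3.220 mg/L.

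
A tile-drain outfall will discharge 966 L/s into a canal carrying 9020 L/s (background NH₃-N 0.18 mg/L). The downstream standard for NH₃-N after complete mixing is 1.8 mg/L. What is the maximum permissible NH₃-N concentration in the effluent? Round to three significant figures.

At the limit, (Qr·Cr + Qe·Cₑ)/(Qr + Qe) = 1.8:
Cₑ = (9986·1.8 − 9020·0.1800) / 966.0 = 16.93 mg/L.

16.9 mg/L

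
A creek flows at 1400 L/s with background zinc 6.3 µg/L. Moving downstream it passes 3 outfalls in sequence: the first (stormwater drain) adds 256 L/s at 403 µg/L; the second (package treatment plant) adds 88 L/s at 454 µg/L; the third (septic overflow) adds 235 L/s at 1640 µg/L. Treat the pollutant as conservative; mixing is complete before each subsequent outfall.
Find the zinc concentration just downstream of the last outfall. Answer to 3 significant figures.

272 µg/L

Outfall 1: combined Q = 1656 L/s; C = (1400·6.300 + 256.0·403.0)/1656 = 67.63 µg/L.
Outfall 2: combined Q = 1744 L/s; C = (1656·67.63 + 88.00·454.0)/1744 = 87.12 µg/L.
Outfall 3: combined Q = 1979 L/s; C = (1744·87.12 + 235.0·1640)/1979 = 271.5 µg/L.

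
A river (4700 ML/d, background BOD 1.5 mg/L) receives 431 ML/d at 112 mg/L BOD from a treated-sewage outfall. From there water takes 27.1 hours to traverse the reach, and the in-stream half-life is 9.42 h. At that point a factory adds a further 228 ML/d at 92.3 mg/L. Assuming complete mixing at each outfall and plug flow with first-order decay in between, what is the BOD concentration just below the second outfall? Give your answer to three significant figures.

5.33 mg/L

Mixed concentration C = ΣQC/ΣQ = (4700·1.500 + 431.0·112.0) / 5131 = 55320/5131 = 10.78 mg/L; combined flow 5131 ML/d.
Half-life 9.42 h → k = ln 2 / 9.42 = 0.07358 h⁻¹ = 1.766 d⁻¹.
Applying C = C₀e^(−kt): 10.78 × 0.1361 = 1.468 mg/L.
Second outfall: C = (5131·1.468 + 228.0·92.30)/5359 = 5.332 mg/L.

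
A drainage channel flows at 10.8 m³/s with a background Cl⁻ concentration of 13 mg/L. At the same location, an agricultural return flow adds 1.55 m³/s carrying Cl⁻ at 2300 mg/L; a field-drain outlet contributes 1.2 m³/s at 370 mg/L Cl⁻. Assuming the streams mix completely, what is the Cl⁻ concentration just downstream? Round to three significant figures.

Mixed concentration C = ΣQC/ΣQ = (10.80·13.00 + 1.550·2300 + 1.200·370.0) / 13.55 = 4149/13.55 = 306.2 mg/L.

306 mg/L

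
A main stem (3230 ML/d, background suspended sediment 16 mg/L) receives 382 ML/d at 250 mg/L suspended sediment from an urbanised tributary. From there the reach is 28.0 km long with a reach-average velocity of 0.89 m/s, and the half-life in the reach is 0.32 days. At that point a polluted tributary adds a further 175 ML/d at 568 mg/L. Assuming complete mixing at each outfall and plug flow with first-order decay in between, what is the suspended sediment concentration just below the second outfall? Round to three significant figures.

43.9 mg/L

Conservation of mass: C = (3230·16.00 + 382.0·250.0) / 3612 = 147200/3612 = 40.75 mg/L; combined flow 3612 ML/d.
Travel time t = 28.0·1000 / 0.89 = 31460 s = 8.739 h.
Half-life 0.32 d → k = ln 2 / 0.32 = 2.166 d⁻¹.
First-order decay: C = 40.75·exp(−k·t) = 40.75·0.4544 = 18.52 mg/L.
At the second outfall, C = (3612·18.52 + 175.0·568.0) / (3612 + 175.0) = 43.91 mg/L.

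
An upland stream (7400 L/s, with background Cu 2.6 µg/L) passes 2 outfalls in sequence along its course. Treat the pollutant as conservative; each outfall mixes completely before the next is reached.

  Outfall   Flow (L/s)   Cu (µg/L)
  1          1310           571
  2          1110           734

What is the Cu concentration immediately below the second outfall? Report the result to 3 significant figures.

161 µg/L

Below outfall 1: Q → 8710 L/s, C = (7400·2.600 + 1310·571.0)/8710 = 88.09 µg/L.
Below outfall 2: Q → 9820 L/s, C = (8710·88.09 + 1110·734.0)/9820 = 161.1 µg/L.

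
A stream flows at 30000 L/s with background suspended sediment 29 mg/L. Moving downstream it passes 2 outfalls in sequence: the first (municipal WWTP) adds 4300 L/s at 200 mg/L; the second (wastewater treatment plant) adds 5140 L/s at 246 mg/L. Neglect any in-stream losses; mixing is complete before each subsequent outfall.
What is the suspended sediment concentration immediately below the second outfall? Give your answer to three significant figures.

Below outfall 1: Q → 34300 L/s, C = (30000·29.00 + 4300·200.0)/34300 = 50.44 mg/L.
Below outfall 2: Q → 39440 L/s, C = (34300·50.44 + 5140·246.0)/39440 = 75.92 mg/L.

75.9 mg/L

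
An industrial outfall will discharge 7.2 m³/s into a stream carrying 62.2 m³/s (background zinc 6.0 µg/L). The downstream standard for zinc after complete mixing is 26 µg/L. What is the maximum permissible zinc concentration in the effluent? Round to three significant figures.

At the limit, (Qr·Cr + Qe·Cₑ)/(Qr + Qe) = 26:
Cₑ = (69.40·26 − 62.20·6.000) / 7.200 = 198.8 µg/L.

199 µg/L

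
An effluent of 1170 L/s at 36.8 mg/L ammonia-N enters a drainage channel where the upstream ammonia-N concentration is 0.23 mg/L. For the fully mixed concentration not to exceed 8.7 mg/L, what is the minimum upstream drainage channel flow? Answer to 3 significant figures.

Set C_mix = 8.7: (Q·0.2300 + 1170·36.80) / (Q + 1170) = 8.7
→ Q = 1170·(36.80 − 8.7)/(8.7 − 0.2300) = 3882 L/s.

3880 L/s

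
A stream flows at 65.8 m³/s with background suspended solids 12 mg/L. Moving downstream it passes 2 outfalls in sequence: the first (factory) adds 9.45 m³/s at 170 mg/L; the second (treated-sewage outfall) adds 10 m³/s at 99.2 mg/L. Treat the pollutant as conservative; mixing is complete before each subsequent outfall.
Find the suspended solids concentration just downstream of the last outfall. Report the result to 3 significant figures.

39.7 mg/L

Below outfall 1: Q → 75.25 m³/s, C = (65.80·12.00 + 9.450·170.0)/75.25 = 31.84 mg/L.
Below outfall 2: Q → 85.25 m³/s, C = (75.25·31.84 + 10.00·99.20)/85.25 = 39.74 mg/L.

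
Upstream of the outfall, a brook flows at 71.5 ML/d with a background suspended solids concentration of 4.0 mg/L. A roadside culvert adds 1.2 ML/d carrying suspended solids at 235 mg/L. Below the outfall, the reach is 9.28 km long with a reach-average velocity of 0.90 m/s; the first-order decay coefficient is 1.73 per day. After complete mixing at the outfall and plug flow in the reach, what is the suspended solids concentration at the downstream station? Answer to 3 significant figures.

Conservation of mass: C = (71.50·4.000 + 1.200·235.0) / 72.70 = 568.0/72.70 = 7.813 mg/L.
Travel time t = 9.28·1000 / 0.90 = 10310 s = 2.864 h.
First-order decay: C = 7.813·exp(−k·t) = 7.813·0.8135 = 6.355 mg/L.

6.36 mg/L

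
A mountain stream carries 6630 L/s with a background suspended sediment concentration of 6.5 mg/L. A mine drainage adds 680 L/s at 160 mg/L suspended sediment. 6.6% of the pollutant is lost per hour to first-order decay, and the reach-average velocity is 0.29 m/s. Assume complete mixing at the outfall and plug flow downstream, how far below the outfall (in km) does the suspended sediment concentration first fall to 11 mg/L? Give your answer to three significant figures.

Mass balance: C = (6630·6.500 + 680.0·160.0) / 7310 = 151900/7310 = 20.78 mg/L.
6.6%/h lost → k = −ln(1 − 0.066) = 0.06828 h⁻¹.
Set 20.78·exp(−k·t) = 11 → t = ln(20.78/11)/k = 33540 s = 9.315 h.
Distance = v·t = 0.29·33540 = 9725 m = 9.725 km.

9.73 km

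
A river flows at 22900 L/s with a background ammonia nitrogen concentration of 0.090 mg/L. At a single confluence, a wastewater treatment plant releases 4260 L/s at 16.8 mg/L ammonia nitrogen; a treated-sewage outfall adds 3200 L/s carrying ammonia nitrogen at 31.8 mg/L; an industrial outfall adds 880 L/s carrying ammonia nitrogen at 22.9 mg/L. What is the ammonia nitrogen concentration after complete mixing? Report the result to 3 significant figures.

6.26 mg/L

Mixed concentration C = ΣQC/ΣQ = (22900·0.09000 + 4260·16.80 + 3200·31.80 + 880.0·22.90) / 31240 = 195500/31240 = 6.259 mg/L.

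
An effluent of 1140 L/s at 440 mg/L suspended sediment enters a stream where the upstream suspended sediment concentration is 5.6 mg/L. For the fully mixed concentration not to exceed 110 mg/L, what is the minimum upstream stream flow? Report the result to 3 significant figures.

Set C_mix = 110: (Q·5.600 + 1140·440.0) / (Q + 1140) = 110
→ Q = 1140·(440.0 − 110)/(110 − 5.600) = 3603 L/s.

3600 L/s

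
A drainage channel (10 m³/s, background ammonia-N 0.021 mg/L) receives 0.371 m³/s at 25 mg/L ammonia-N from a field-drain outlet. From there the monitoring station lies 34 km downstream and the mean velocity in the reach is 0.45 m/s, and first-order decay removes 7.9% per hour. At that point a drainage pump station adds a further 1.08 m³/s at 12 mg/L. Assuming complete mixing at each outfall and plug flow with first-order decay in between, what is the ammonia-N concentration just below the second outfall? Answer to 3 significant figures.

1.28 mg/L

Mixed concentration C = ΣQC/ΣQ = (10.00·0.02100 + 0.3710·25.00) / 10.37 = 9.485/10.37 = 0.9146 mg/L; combined flow 10.37 m³/s.
Travel time t = 34·1000 / 0.45 = 75560 s = 20.99 h.
7.9%/h lost → k = −ln(1 − 0.079) = 0.08230 h⁻¹.
First-order decay: C = 0.9146·exp(−k·t) = 0.9146·0.1778 = 0.1626 mg/L.
At the second outfall, C = (10.37·0.1626 + 1.080·12.00) / (10.37 + 1.080) = 1.279 mg/L.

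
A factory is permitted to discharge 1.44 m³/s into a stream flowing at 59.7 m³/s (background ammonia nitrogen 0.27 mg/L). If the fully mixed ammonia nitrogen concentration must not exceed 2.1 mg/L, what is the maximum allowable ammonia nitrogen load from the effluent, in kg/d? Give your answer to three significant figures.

9700 kg/d

Mass balance at the limit: 59.70·0.2700 + 1.440·Cₑ = 61.14·2.1 → Cₑ = 77.97 mg/L.
Load = 1.440 m³/s × 77.97 g/m³ × 86 400 s/d = 9701 kg/d.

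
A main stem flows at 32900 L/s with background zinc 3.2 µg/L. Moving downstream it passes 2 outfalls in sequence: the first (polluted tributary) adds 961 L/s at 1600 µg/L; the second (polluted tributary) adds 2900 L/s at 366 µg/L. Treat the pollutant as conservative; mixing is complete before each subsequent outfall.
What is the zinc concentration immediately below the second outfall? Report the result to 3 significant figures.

After outfall 1: Q = 32900 + 961.0 = 33860 L/s; C = (32900·3.200 + 961.0·1600)/33860 = 48.52 µg/L.
After outfall 2: Q = 33860 + 2900 = 36760 L/s; C = (33860·48.52 + 2900·366.0)/36760 = 73.56 µg/L.

73.6 µg/L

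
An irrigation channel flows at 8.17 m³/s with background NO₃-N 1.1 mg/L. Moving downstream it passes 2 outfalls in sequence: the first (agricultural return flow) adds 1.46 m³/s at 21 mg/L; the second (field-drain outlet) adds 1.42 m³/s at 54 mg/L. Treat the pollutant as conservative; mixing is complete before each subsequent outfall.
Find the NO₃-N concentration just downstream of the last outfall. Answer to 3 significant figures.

10.5 mg/L

Outfall 1: combined Q = 9.630 m³/s; C = (8.170·1.100 + 1.460·21.00)/9.630 = 4.117 mg/L.
Outfall 2: combined Q = 11.05 m³/s; C = (9.630·4.117 + 1.420·54.00)/11.05 = 10.53 mg/L.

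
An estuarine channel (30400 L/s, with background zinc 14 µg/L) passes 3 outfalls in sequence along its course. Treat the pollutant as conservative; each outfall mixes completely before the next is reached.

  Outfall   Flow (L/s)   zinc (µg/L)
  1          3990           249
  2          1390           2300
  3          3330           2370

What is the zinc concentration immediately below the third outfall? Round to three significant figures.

Outfall 1: combined Q = 34390 L/s; C = (30400·14.00 + 3990·249.0)/34390 = 41.27 µg/L.
Outfall 2: combined Q = 35780 L/s; C = (34390·41.27 + 1390·2300)/35780 = 129.0 µg/L.
Outfall 3: combined Q = 39110 L/s; C = (35780·129.0 + 3330·2370)/39110 = 319.8 µg/L.

320 µg/L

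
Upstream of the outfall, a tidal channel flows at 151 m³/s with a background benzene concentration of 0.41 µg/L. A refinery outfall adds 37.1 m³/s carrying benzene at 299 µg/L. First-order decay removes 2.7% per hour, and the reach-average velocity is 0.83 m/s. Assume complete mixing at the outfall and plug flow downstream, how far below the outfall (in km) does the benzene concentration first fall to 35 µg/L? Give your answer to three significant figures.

Flow-weighted average: C = (151.0·0.4100 + 37.10·299.0) / 188.1 = 11150/188.1 = 59.30 µg/L.
2.7%/h lost → k = −ln(1 − 0.027) = 0.02737 h⁻¹.
Set 59.30·exp(−k·t) = 35 → t = ln(59.30/35)/k = 69350 s = 19.26 h.
Distance = v·t = 0.83·69350 = 57560 m = 57.56 km.

57.6 km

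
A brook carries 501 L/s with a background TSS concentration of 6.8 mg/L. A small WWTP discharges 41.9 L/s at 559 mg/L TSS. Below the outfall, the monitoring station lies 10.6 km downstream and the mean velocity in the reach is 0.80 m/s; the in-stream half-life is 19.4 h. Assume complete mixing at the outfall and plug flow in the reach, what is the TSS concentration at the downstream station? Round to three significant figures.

Mixed concentration C = ΣQC/ΣQ = (501.0·6.800 + 41.90·559.0) / 542.9 = 26830/542.9 = 49.42 mg/L.
Travel time t = 10.6·1000 / 0.80 = 13250 s = 3.681 h.
Half-life 19.4 h → k = ln 2 / 19.4 = 0.03573 h⁻¹ = 0.8575 d⁻¹.
Applying C = C₀e^(−kt): 49.42 × 0.8768 = 43.33 mg/L.

43.3 mg/L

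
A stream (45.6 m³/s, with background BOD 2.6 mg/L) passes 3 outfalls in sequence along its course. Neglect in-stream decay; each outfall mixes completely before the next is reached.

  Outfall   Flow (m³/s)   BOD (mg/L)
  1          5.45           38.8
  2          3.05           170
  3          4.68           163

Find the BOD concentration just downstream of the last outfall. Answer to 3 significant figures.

27.4 mg/L

Outfall 1: combined Q = 51.05 m³/s; C = (45.60·2.600 + 5.450·38.80)/51.05 = 6.465 mg/L.
Outfall 2: combined Q = 54.10 m³/s; C = (51.05·6.465 + 3.050·170.0)/54.10 = 15.68 mg/L.
Outfall 3: combined Q = 58.78 m³/s; C = (54.10·15.68 + 4.680·163.0)/58.78 = 27.41 mg/L.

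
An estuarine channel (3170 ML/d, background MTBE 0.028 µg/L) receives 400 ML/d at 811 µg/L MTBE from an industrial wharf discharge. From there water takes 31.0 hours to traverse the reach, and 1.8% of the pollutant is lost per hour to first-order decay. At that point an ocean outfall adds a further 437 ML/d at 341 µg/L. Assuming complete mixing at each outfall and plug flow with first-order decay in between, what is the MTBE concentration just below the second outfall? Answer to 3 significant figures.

Mixed concentration C = ΣQC/ΣQ = (3170·0.02800 + 400.0·811.0) / 3570 = 324500/3570 = 90.89 µg/L; combined flow 3570 ML/d.
1.8%/h lost → k = −ln(1 − 0.018) = 0.01816 h⁻¹.
Decay over the reach: 90.89·exp(−kt) = 90.89·0.5695 = 51.76 µg/L.
At the second outfall, C = (3570·51.76 + 437.0·341.0) / (3570 + 437.0) = 83.30 µg/L.

83.3 µg/L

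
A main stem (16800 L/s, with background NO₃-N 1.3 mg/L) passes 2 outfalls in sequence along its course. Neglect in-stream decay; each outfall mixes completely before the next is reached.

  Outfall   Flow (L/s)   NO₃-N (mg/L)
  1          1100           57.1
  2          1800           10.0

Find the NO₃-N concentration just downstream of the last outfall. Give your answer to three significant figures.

Outfall 1: combined Q = 17900 L/s; C = (16800·1.300 + 1100·57.10)/17900 = 4.729 mg/L.
Outfall 2: combined Q = 19700 L/s; C = (17900·4.729 + 1800·10.00)/19700 = 5.211 mg/L.

5.21 mg/L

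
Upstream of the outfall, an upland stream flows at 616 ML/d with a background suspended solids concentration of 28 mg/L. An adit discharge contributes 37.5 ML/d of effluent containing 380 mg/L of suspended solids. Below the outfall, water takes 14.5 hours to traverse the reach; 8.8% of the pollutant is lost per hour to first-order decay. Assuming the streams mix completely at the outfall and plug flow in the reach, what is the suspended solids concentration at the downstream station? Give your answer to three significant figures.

12.7 mg/L

Mass balance: C = (616.0·28.00 + 37.50·380.0) / 653.5 = 31500/653.5 = 48.20 mg/L.
8.8%/h lost → k = −ln(1 − 0.088) = 0.09212 h⁻¹.
After decay, C = 48.20 × e^(−kt) = 48.20 × 0.2630 = 12.68 mg/L.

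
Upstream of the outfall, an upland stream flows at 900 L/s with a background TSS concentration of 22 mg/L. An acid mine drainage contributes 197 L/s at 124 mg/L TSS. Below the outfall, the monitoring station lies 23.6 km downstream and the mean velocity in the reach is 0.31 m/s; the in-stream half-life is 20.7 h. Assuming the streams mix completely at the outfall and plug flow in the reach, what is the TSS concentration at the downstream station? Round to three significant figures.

19.9 mg/L

Mixed concentration C = ΣQC/ΣQ = (900.0·22.00 + 197.0·124.0) / 1097 = 44230/1097 = 40.32 mg/L.
Travel time t = 23.6·1000 / 0.31 = 76130 s = 21.15 h.
Half-life 20.7 h → k = ln 2 / 20.7 = 0.03349 h⁻¹ = 0.8036 d⁻¹.
Applying C = C₀e^(−kt): 40.32 × 0.4926 = 19.86 mg/L.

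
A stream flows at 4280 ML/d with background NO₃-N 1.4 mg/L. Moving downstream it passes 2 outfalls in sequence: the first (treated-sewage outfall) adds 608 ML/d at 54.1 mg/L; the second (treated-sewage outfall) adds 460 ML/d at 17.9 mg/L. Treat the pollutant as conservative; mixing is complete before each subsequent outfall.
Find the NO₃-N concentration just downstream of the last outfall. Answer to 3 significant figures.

8.81 mg/L

Below outfall 1: Q → 4888 ML/d, C = (4280·1.400 + 608.0·54.10)/4888 = 7.955 mg/L.
Below outfall 2: Q → 5348 ML/d, C = (4888·7.955 + 460.0·17.90)/5348 = 8.811 mg/L.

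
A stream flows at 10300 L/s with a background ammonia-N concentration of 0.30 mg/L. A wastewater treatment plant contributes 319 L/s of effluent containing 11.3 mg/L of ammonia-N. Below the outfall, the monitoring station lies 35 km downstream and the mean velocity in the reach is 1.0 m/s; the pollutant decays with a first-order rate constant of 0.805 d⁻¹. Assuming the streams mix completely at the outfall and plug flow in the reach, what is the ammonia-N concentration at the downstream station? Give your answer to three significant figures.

0.455 mg/L

Mass balance: C = (10300·0.3000 + 319.0·11.30) / 10620 = 6695/10620 = 0.6304 mg/L.
Travel time t = 35·1000 / 1.0 = 35000 s = 9.722 h.
After decay, C = 0.6304 × e^(−kt) = 0.6304 × 0.7217 = 0.4550 mg/L.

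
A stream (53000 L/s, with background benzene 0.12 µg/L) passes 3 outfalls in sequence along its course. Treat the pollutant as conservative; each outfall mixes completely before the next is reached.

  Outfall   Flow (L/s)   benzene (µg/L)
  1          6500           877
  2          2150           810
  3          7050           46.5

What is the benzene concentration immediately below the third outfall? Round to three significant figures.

113 µg/L

Below outfall 1: Q → 59500 L/s, C = (53000·0.1200 + 6500·877.0)/59500 = 95.91 µg/L.
Below outfall 2: Q → 61650 L/s, C = (59500·95.91 + 2150·810.0)/61650 = 120.8 µg/L.
Below outfall 3: Q → 68700 L/s, C = (61650·120.8 + 7050·46.50)/68700 = 113.2 µg/L.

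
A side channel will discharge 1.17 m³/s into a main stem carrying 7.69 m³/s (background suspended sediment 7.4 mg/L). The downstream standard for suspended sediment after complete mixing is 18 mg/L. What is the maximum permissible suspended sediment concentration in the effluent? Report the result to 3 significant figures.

87.7 mg/L

At the limit, (Qr·Cr + Qe·Cₑ)/(Qr + Qe) = 18:
Cₑ = (8.860·18 − 7.690·7.400) / 1.170 = 87.67 mg/L.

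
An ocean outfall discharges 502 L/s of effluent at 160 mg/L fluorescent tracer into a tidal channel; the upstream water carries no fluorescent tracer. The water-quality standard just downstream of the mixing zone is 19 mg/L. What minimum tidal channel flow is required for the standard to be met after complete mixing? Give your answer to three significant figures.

Set C_mix = 19: (Q·0 + 502.0·160.0) / (Q + 502.0) = 19
→ Q = 502.0·(160.0 − 19)/(19 − 0) = 3725 L/s.

3730 L/s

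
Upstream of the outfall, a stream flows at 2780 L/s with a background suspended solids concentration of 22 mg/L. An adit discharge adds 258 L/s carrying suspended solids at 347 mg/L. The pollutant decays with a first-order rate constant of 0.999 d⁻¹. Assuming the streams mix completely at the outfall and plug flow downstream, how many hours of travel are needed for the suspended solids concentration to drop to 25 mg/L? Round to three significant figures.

Flow-weighted average: C = (2780·22.00 + 258.0·347.0) / 3038 = 150700/3038 = 49.60 mg/L.
49.60·exp(−k·t) = 25 → t = ln(49.60/25)/k = 59250 s = 16.46 h.

16.5 h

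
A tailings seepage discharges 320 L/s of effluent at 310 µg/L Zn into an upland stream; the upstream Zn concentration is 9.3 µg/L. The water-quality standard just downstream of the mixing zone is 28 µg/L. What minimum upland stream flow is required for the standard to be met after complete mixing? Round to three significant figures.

4830 L/s

Set C_mix = 28: (Q·9.300 + 320.0·310.0) / (Q + 320.0) = 28
→ Q = 320.0·(310.0 − 28)/(28 − 9.300) = 4826 L/s.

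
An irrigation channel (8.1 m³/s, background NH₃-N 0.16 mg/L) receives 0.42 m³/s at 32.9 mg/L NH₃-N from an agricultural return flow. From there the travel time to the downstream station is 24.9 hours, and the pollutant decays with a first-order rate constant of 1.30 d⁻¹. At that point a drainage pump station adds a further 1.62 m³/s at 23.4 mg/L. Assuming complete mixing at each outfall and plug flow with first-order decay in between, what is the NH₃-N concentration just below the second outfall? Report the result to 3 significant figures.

Mixed concentration C = ΣQC/ΣQ = (8.100·0.1600 + 0.4200·32.90) / 8.520 = 15.11/8.520 = 1.774 mg/L; combined flow 8.520 m³/s.
Decay over the reach: 1.774·exp(−kt) = 1.774·0.2596 = 0.4605 mg/L.
At the second outfall, C = (8.520·0.4605 + 1.620·23.40) / (8.520 + 1.620) = 4.125 mg/L.

4.13 mg/L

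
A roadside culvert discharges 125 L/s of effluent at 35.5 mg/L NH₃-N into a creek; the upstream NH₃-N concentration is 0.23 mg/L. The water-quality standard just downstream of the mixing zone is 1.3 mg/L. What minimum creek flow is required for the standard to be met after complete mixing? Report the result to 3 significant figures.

4000 L/s

Set C_mix = 1.3: (Q·0.2300 + 125.0·35.50) / (Q + 125.0) = 1.3
→ Q = 125.0·(35.50 − 1.3)/(1.3 − 0.2300) = 3995 L/s.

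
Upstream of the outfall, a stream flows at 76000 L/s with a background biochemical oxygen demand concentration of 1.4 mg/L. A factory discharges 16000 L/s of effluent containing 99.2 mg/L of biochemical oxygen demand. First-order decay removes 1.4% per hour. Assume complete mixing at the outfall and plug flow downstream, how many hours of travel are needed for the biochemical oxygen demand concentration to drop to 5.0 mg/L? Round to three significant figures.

After mixing, C = (76000·1.400 + 16000·99.20) / 92000 = 1694000/92000 = 18.41 mg/L.
1.4%/h lost → k = −ln(1 − 0.014) = 0.01410 h⁻¹.
18.41·exp(−k·t) = 5.0 → t = ln(18.41/5.0)/k = 332800 s = 92.45 h.

92.4 h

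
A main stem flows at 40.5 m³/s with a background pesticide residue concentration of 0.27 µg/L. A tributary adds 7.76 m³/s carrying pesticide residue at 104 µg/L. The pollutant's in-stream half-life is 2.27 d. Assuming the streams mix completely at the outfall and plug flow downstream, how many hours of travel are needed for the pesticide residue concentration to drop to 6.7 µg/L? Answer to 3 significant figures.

72.9 h

Mass balance: C = (40.50·0.2700 + 7.760·104.0) / 48.26 = 818.0/48.26 = 16.95 µg/L.
Half-life 2.27 d → k = ln 2 / 2.27 = 0.3054 d⁻¹.
16.95·exp(−k·t) = 6.7 → t = ln(16.95/6.7)/k = 262600 s = 72.95 h.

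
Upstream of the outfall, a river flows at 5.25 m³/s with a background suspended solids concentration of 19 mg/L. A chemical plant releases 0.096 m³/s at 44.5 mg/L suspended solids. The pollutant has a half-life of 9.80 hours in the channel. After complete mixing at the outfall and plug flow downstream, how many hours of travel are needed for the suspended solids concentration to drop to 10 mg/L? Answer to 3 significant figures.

Conservation of mass: C = (5.250·19.00 + 0.09600·44.50) / 5.346 = 104.0/5.346 = 19.46 mg/L.
Half-life 9.80 h → k = ln 2 / 9.80 = 0.07073 h⁻¹ = 1.698 d⁻¹.
19.46·exp(−k·t) = 10 → t = ln(19.46/10)/k = 33880 s = 9.411 h.

9.41 h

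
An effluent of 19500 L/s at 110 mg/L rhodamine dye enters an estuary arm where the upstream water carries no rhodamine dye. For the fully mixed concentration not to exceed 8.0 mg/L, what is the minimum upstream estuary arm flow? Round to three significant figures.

249000 L/s

Set C_mix = 8.0: (Q·0 + 19500·110.0) / (Q + 19500) = 8.0
→ Q = 19500·(110.0 − 8.0)/(8.0 − 0) = 248600 L/s.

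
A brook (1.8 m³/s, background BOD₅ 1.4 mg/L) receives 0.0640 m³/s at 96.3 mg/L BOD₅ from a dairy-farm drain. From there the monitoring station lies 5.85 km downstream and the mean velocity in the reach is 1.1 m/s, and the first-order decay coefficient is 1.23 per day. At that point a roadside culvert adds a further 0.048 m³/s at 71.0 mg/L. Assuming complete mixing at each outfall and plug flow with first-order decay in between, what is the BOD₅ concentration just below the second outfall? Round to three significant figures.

5.99 mg/L

Conservation of mass: C = (1.800·1.400 + 0.06400·96.30) / 1.864 = 8.683/1.864 = 4.658 mg/L; combined flow 1.864 m³/s.
Travel time t = 5.85·1000 / 1.1 = 5318 s = 1.477 h.
Applying C = C₀e^(−kt): 4.658 × 0.9271 = 4.319 mg/L.
Second outfall: C = (1.864·4.319 + 0.04800·71.00)/1.912 = 5.993 mg/L.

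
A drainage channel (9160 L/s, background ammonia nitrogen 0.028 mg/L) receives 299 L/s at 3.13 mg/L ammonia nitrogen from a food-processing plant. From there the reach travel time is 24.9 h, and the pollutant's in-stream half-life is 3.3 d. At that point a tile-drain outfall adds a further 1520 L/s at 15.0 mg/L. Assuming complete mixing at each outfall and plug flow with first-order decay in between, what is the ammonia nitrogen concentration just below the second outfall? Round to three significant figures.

2.16 mg/L

Flow-weighted average: C = (9160·0.02800 + 299.0·3.130) / 9459 = 1192/9459 = 0.1261 mg/L; combined flow 9459 L/s.
Half-life 3.3 d → k = ln 2 / 3.3 = 0.2100 d⁻¹.
After decay, C = 0.1261 × e^(−kt) = 0.1261 × 0.8042 = 0.1014 mg/L.
At the second outfall, C = (9459·0.1014 + 1520·15.00) / (9459 + 1520) = 2.164 mg/L.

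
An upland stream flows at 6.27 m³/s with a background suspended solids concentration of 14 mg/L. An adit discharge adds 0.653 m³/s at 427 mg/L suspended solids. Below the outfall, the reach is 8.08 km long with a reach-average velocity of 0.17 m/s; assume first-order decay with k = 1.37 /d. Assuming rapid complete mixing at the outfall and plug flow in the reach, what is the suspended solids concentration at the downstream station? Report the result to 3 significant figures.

24.9 mg/L

Conservation of mass: C = (6.270·14.00 + 0.6530·427.0) / 6.923 = 366.6/6.923 = 52.96 mg/L.
Travel time t = 8.08·1000 / 0.17 = 47530 s = 13.20 h.
Decay over the reach: 52.96·exp(−kt) = 52.96·0.4706 = 24.92 mg/L.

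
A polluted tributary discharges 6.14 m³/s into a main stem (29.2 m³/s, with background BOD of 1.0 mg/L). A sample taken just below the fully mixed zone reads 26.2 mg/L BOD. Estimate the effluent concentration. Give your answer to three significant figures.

146 mg/L

Mass balance: 29.20·1.000 + 6.140·Cₑ = 35.34·26.20
→ Cₑ = (35.34·26.20 − 29.20·1.000) / 6.140 = 146.0 mg/L.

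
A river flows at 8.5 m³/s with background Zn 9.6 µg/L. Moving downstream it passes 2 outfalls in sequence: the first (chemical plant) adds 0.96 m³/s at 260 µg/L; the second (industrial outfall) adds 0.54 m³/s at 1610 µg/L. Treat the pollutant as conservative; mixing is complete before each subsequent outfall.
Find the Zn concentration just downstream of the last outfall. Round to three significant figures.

Outfall 1: combined Q = 9.460 m³/s; C = (8.500·9.600 + 0.9600·260.0)/9.460 = 35.01 µg/L.
Outfall 2: combined Q = 10.00 m³/s; C = (9.460·35.01 + 0.5400·1610)/10.00 = 120.1 µg/L.

120 µg/L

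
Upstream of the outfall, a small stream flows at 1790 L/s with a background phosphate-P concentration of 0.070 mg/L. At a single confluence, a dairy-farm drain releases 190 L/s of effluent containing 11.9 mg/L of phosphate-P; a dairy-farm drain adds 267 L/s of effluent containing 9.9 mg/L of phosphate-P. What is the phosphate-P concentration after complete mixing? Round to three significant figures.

Mixed concentration C = ΣQC/ΣQ = (1790·0.07000 + 190.0·11.90 + 267.0·9.900) / 2247 = 5030/2247 = 2.238 mg/L.

2.24 mg/L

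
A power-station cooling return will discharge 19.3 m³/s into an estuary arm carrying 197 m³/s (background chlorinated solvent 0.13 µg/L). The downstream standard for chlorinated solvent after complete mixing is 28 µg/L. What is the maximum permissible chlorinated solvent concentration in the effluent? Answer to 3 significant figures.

At the limit, (Qr·Cr + Qe·Cₑ)/(Qr + Qe) = 28:
Cₑ = (216.3·28 − 197.0·0.1300) / 19.30 = 312.5 µg/L.

312 µg/L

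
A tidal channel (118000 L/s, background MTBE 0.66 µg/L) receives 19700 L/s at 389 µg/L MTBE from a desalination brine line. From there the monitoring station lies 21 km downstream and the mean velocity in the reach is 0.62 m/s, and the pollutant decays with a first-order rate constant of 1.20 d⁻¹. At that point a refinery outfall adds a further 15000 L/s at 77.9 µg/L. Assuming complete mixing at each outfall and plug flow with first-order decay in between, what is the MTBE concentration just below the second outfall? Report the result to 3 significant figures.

39.3 µg/L

Mass balance: C = (118000·0.6600 + 19700·389.0) / 137700 = 7741000/137700 = 56.22 µg/L; combined flow 137700 L/s.
Travel time t = 21·1000 / 0.62 = 33870 s = 9.409 h.
After decay, C = 56.22 × e^(−kt) = 56.22 × 0.6247 = 35.12 µg/L.
At the second outfall, C = (137700·35.12 + 15000·77.90) / (137700 + 15000) = 39.32 µg/L.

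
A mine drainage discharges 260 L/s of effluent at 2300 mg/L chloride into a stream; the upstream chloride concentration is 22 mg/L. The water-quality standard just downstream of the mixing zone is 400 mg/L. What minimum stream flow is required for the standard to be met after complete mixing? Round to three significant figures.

1310 L/s

Set C_mix = 400: (Q·22.00 + 260.0·2300) / (Q + 260.0) = 400
→ Q = 260.0·(2300 − 400)/(400 − 22.00) = 1307 L/s.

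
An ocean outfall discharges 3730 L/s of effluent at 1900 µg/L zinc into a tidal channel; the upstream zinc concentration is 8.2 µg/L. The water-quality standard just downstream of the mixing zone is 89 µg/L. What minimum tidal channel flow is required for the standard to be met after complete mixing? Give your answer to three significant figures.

83600 L/s

Set C_mix = 89: (Q·8.200 + 3730·1900) / (Q + 3730) = 89
→ Q = 3730·(1900 − 89)/(89 − 8.200) = 83600 L/s.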